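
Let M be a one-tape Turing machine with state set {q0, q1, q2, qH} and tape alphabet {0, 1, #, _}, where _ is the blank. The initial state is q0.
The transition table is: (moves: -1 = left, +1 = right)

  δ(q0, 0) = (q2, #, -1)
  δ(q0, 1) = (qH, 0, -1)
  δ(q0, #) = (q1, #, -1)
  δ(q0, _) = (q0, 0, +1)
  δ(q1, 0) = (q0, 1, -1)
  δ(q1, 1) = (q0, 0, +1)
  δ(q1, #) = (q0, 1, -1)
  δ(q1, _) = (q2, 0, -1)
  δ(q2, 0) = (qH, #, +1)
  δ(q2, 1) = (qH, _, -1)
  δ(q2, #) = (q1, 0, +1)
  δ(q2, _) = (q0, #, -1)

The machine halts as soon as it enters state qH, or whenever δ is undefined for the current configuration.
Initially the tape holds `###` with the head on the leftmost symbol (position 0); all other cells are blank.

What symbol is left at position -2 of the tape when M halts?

#

state=q0 head=0 tape=____[#]##   (q0,#)→(q1,#,-1)
state=q1 head=-1 tape=___[_]###   (q1,_)→(q2,0,-1)
state=q2 head=-2 tape=__[_]0###   (q2,_)→(q0,#,-1)
state=q0 head=-3 tape=_[_]#0###   (q0,_)→(q0,0,+1)
state=q0 head=-2 tape=_0[#]0###   (q0,#)→(q1,#,-1)
state=q1 head=-3 tape=_[0]#0###   (q1,0)→(q0,1,-1)
state=q0 head=-4 tape=[_]1#0###   (q0,_)→(q0,0,+1)
state=q0 head=-3 tape=0[1]#0###   (q0,1)→(qH,0,-1)
state=qH head=-4 tape=[0]0#0###
Cell -2 holds # when M halts.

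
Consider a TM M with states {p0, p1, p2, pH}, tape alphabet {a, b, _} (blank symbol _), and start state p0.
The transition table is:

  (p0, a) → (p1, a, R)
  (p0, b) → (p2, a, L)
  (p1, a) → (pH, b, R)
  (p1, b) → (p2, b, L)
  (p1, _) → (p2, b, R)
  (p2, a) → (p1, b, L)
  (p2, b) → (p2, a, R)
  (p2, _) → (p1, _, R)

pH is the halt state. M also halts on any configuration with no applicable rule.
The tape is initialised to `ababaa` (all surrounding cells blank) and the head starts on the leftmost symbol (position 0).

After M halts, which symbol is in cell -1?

state=p0 head=0 tape=_[a]babaa   (p0,a)→(p1,a,R)
state=p1 head=1 tape=_a[b]abaa   (p1,b)→(p2,b,L)
state=p2 head=0 tape=_[a]babaa   (p2,a)→(p1,b,L)
state=p1 head=-1 tape=[_]bbabaa   (p1,_)→(p2,b,R)
state=p2 head=0 tape=b[b]babaa   (p2,b)→(p2,a,R)
state=p2 head=1 tape=ba[b]abaa   (p2,b)→(p2,a,R)
state=p2 head=2 tape=baa[a]baa   (p2,a)→(p1,b,L)
state=p1 head=1 tape=ba[a]bbaa   (p1,a)→(pH,b,R)
state=pH head=2 tape=bab[b]baa
Cell -1 holds b when M halts.

b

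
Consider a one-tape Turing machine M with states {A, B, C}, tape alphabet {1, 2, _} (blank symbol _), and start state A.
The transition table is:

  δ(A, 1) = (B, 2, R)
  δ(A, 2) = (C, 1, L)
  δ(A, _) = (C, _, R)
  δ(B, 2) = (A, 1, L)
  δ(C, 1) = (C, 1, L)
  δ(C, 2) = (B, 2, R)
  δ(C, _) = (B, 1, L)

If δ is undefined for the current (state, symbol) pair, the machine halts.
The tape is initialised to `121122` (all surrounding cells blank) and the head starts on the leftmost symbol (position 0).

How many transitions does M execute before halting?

A | __[1]21122   read 1 → write 2, move R, go to B
B | __2[2]1122   read 2 → write 1, move L, go to A
A | __[2]11122   read 2 → write 1, move L, go to C
C | _[_]111122   read _ → write 1, move L, go to B
B | [_]1111122
M halts after 4 transitions.

4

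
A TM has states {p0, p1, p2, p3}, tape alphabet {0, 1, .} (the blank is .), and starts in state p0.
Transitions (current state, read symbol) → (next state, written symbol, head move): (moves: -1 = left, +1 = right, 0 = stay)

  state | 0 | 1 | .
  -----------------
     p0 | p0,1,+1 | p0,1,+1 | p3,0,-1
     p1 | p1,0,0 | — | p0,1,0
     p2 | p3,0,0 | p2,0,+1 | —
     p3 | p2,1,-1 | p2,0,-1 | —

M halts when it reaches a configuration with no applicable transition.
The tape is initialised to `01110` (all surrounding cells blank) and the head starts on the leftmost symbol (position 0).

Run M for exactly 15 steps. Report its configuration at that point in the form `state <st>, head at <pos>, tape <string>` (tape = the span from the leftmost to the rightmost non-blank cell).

state p2, head at 5, tape 110000

state=p0 head=0 tape=[0]1110.   (p0,0)→(p0,1,+1)
state=p0 head=1 tape=1[1]110.   (p0,1)→(p0,1,+1)
state=p0 head=2 tape=11[1]10.   (p0,1)→(p0,1,+1)
state=p0 head=3 tape=111[1]0.   (p0,1)→(p0,1,+1)
state=p0 head=4 tape=1111[0].   (p0,0)→(p0,1,+1)
state=p0 head=5 tape=11111[.]   (p0,.)→(p3,0,-1)
state=p3 head=4 tape=1111[1]0   (p3,1)→(p2,0,-1)
state=p2 head=3 tape=111[1]00   (p2,1)→(p2,0,+1)
state=p2 head=4 tape=1110[0]0   (p2,0)→(p3,0,0)
state=p3 head=4 tape=1110[0]0   (p3,0)→(p2,1,-1)
state=p2 head=3 tape=111[0]10   (p2,0)→(p3,0,0)
state=p3 head=3 tape=111[0]10   (p3,0)→(p2,1,-1)
state=p2 head=2 tape=11[1]110   (p2,1)→(p2,0,+1)
state=p2 head=3 tape=110[1]10   (p2,1)→(p2,0,+1)
state=p2 head=4 tape=1100[1]0   (p2,1)→(p2,0,+1)
state=p2 head=5 tape=11000[0]
After 15 steps: state p2, head at 5, tape 110000.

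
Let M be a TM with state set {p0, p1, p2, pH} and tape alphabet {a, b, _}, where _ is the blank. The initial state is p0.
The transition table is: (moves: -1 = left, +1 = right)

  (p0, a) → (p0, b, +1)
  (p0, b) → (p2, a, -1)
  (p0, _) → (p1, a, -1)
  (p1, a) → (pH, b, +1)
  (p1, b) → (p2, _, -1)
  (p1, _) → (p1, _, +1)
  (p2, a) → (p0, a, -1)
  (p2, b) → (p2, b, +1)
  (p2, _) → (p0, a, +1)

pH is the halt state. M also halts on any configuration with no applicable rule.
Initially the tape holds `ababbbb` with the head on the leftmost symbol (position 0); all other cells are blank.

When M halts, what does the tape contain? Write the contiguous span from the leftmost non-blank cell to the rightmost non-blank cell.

baaaaabbb

state=p0 head=0 tape=___[a]babbbb   (p0,a)→(p0,b,+1)
state=p0 head=1 tape=___b[b]abbbb   (p0,b)→(p2,a,-1)
state=p2 head=0 tape=___[b]aabbbb   (p2,b)→(p2,b,+1)
state=p2 head=1 tape=___b[a]abbbb   (p2,a)→(p0,a,-1)
state=p0 head=0 tape=___[b]aabbbb   (p0,b)→(p2,a,-1)
state=p2 head=-1 tape=__[_]aaabbbb   (p2,_)→(p0,a,+1)
state=p0 head=0 tape=__a[a]aabbbb   (p0,a)→(p0,b,+1)
state=p0 head=1 tape=__ab[a]abbbb   (p0,a)→(p0,b,+1)
state=p0 head=2 tape=__abb[a]bbbb   (p0,a)→(p0,b,+1)
state=p0 head=3 tape=__abbb[b]bbb   (p0,b)→(p2,a,-1)
state=p2 head=2 tape=__abb[b]abbb   (p2,b)→(p2,b,+1)
state=p2 head=3 tape=__abbb[a]bbb   (p2,a)→(p0,a,-1)
state=p0 head=2 tape=__abb[b]abbb   (p0,b)→(p2,a,-1)
state=p2 head=1 tape=__ab[b]aabbb   (p2,b)→(p2,b,+1)
state=p2 head=2 tape=__abb[a]abbb   (p2,a)→(p0,a,-1)
state=p0 head=1 tape=__ab[b]aabbb   (p0,b)→(p2,a,-1)
state=p2 head=0 tape=__a[b]aaabbb   (p2,b)→(p2,b,+1)
state=p2 head=1 tape=__ab[a]aabbb   (p2,a)→(p0,a,-1)
state=p0 head=0 tape=__a[b]aaabbb   (p0,b)→(p2,a,-1)
state=p2 head=-1 tape=__[a]aaaabbb   (p2,a)→(p0,a,-1)
state=p0 head=-2 tape=_[_]aaaaabbb   (p0,_)→(p1,a,-1)
state=p1 head=-3 tape=[_]aaaaaabbb   (p1,_)→(p1,_,+1)
state=p1 head=-2 tape=_[a]aaaaabbb   (p1,a)→(pH,b,+1)
state=pH head=-1 tape=_b[a]aaaabbb
The non-blank tape span at halt is baaaaabbb.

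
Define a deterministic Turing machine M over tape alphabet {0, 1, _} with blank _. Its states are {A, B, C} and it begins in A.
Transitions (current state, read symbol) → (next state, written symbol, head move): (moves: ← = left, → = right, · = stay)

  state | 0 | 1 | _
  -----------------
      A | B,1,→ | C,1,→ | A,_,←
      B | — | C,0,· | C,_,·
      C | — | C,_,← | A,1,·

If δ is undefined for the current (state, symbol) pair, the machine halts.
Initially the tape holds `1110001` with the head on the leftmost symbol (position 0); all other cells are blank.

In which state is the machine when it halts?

C

state=A head=0 tape=__[1]110001   (A,1)→(C,1,→)
state=C head=1 tape=__1[1]10001   (C,1)→(C,_,←)
state=C head=0 tape=__[1]_10001   (C,1)→(C,_,←)
state=C head=-1 tape=_[_]__10001   (C,_)→(A,1,·)
state=A head=-1 tape=_[1]__10001   (A,1)→(C,1,→)
state=C head=0 tape=_1[_]_10001   (C,_)→(A,1,·)
state=A head=0 tape=_1[1]_10001   (A,1)→(C,1,→)
state=C head=1 tape=_11[_]10001   (C,_)→(A,1,·)
state=A head=1 tape=_11[1]10001   (A,1)→(C,1,→)
state=C head=2 tape=_111[1]0001   (C,1)→(C,_,←)
state=C head=1 tape=_11[1]_0001   (C,1)→(C,_,←)
state=C head=0 tape=_1[1]__0001   (C,1)→(C,_,←)
state=C head=-1 tape=_[1]___0001   (C,1)→(C,_,←)
state=C head=-2 tape=[_]____0001   (C,_)→(A,1,·)
state=A head=-2 tape=[1]____0001   (A,1)→(C,1,→)
state=C head=-1 tape=1[_]___0001   (C,_)→(A,1,·)
state=A head=-1 tape=1[1]___0001   (A,1)→(C,1,→)
state=C head=0 tape=11[_]__0001   (C,_)→(A,1,·)
state=A head=0 tape=11[1]__0001   (A,1)→(C,1,→)
state=C head=1 tape=111[_]_0001   (C,_)→(A,1,·)
state=A head=1 tape=111[1]_0001   (A,1)→(C,1,→)
state=C head=2 tape=1111[_]0001   (C,_)→(A,1,·)
state=A head=2 tape=1111[1]0001   (A,1)→(C,1,→)
state=C head=3 tape=11111[0]001
No transition is defined for (C, 0); M halts in state C.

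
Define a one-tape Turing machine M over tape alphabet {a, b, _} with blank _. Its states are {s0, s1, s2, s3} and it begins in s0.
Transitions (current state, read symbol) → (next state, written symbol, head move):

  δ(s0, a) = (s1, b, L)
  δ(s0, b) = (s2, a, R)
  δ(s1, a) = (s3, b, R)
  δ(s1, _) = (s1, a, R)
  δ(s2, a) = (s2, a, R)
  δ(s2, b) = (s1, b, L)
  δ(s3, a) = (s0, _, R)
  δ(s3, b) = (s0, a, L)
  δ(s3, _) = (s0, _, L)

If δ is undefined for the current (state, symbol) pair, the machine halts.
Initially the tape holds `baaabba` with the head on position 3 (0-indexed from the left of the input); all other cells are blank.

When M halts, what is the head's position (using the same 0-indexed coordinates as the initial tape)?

state=s0 head=3 tape=baa[a]bba_   (s0,a)→(s1,b,L)
state=s1 head=2 tape=ba[a]bbba_   (s1,a)→(s3,b,R)
state=s3 head=3 tape=bab[b]bba_   (s3,b)→(s0,a,L)
state=s0 head=2 tape=ba[b]abba_   (s0,b)→(s2,a,R)
state=s2 head=3 tape=baa[a]bba_   (s2,a)→(s2,a,R)
state=s2 head=4 tape=baaa[b]ba_   (s2,b)→(s1,b,L)
state=s1 head=3 tape=baa[a]bba_   (s1,a)→(s3,b,R)
state=s3 head=4 tape=baab[b]ba_   (s3,b)→(s0,a,L)
state=s0 head=3 tape=baa[b]aba_   (s0,b)→(s2,a,R)
state=s2 head=4 tape=baaa[a]ba_   (s2,a)→(s2,a,R)
state=s2 head=5 tape=baaaa[b]a_   (s2,b)→(s1,b,L)
state=s1 head=4 tape=baaa[a]ba_   (s1,a)→(s3,b,R)
state=s3 head=5 tape=baaab[b]a_   (s3,b)→(s0,a,L)
state=s0 head=4 tape=baaa[b]aa_   (s0,b)→(s2,a,R)
state=s2 head=5 tape=baaaa[a]a_   (s2,a)→(s2,a,R)
state=s2 head=6 tape=baaaaa[a]_   (s2,a)→(s2,a,R)
state=s2 head=7 tape=baaaaaa[_]
At halt the head is at cell 7.

7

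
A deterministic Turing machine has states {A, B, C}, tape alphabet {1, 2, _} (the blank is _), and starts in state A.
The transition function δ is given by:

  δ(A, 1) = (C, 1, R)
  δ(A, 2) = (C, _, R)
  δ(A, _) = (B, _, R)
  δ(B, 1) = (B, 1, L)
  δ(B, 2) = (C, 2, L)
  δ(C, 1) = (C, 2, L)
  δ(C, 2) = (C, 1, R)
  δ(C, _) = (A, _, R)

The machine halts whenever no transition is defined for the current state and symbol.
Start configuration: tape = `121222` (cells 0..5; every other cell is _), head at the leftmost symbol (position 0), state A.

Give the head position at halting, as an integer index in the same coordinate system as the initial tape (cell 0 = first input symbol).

8

A | _[1]21222___   read 1 → write 1, move R, go to C
C | _1[2]1222___   read 2 → write 1, move R, go to C
C | _11[1]222___   read 1 → write 2, move L, go to C
C | _1[1]2222___   read 1 → write 2, move L, go to C
C | _[1]22222___   read 1 → write 2, move L, go to C
C | [_]222222___   read _ → write _, move R, go to A
A | _[2]22222___   read 2 → write _, move R, go to C
C | __[2]2222___   read 2 → write 1, move R, go to C
C | __1[2]222___   read 2 → write 1, move R, go to C
C | __11[2]22___   read 2 → write 1, move R, go to C
C | __111[2]2___   read 2 → write 1, move R, go to C
C | __1111[2]___   read 2 → write 1, move R, go to C
C | __11111[_]__   read _ → write _, move R, go to A
A | __11111_[_]_   read _ → write _, move R, go to B
B | __11111__[_]
At halt the head is at cell 8.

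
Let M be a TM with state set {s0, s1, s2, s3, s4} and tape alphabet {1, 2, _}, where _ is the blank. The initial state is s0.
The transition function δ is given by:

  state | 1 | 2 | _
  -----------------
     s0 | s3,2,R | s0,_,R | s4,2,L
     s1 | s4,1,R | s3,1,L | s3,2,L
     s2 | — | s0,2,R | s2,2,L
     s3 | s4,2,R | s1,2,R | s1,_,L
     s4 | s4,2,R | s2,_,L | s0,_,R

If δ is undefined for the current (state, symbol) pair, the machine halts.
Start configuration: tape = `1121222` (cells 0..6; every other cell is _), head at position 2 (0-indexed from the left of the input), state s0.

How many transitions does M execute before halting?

7

state=s0 head=2 tape=11[2]1222   (s0,2)→(s0,_,R)
state=s0 head=3 tape=11_[1]222   (s0,1)→(s3,2,R)
state=s3 head=4 tape=11_2[2]22   (s3,2)→(s1,2,R)
state=s1 head=5 tape=11_22[2]2   (s1,2)→(s3,1,L)
state=s3 head=4 tape=11_2[2]12   (s3,2)→(s1,2,R)
state=s1 head=5 tape=11_22[1]2   (s1,1)→(s4,1,R)
state=s4 head=6 tape=11_221[2]   (s4,2)→(s2,_,L)
state=s2 head=5 tape=11_22[1]_
M halts after 7 transitions.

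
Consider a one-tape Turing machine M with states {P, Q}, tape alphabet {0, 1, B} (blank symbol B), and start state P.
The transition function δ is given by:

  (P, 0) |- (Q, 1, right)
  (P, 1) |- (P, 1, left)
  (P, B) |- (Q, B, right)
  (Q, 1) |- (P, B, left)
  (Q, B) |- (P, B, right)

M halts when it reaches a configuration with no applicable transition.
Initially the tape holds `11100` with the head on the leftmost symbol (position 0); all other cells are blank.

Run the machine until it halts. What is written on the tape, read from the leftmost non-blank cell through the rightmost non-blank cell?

P | B[1]1100   read 1 → write 1, move left, go to P
P | [B]11100   read B → write B, move right, go to Q
Q | B[1]1100   read 1 → write B, move left, go to P
P | [B]B1100   read B → write B, move right, go to Q
Q | B[B]1100   read B → write B, move right, go to P
P | BB[1]100   read 1 → write 1, move left, go to P
P | B[B]1100   read B → write B, move right, go to Q
Q | BB[1]100   read 1 → write B, move left, go to P
P | B[B]B100   read B → write B, move right, go to Q
Q | BB[B]100   read B → write B, move right, go to P
P | BBB[1]00   read 1 → write 1, move left, go to P
P | BB[B]100   read B → write B, move right, go to Q
Q | BBB[1]00   read 1 → write B, move left, go to P
P | BB[B]B00   read B → write B, move right, go to Q
Q | BBB[B]00   read B → write B, move right, go to P
P | BBBB[0]0   read 0 → write 1, move right, go to Q
Q | BBBB1[0]
The non-blank tape span at halt is 10.

10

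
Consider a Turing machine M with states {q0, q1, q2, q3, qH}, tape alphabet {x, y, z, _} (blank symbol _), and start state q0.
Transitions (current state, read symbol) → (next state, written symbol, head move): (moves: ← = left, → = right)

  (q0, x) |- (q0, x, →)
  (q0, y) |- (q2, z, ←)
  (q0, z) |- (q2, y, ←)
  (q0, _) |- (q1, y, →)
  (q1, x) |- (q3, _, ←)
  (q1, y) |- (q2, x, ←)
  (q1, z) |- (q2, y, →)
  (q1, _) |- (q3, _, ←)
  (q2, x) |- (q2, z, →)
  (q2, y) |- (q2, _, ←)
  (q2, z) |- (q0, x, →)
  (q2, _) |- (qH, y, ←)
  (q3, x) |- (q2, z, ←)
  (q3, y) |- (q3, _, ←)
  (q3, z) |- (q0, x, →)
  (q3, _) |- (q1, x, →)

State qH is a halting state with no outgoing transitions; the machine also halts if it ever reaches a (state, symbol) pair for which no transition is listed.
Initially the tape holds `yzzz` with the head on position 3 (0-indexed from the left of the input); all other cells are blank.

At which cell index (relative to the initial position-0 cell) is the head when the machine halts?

-2

state=q0 head=3 tape=__yzz[z]__   (q0,z)→(q2,y,←)
state=q2 head=2 tape=__yz[z]y__   (q2,z)→(q0,x,→)
state=q0 head=3 tape=__yzx[y]__   (q0,y)→(q2,z,←)
state=q2 head=2 tape=__yz[x]z__   (q2,x)→(q2,z,→)
state=q2 head=3 tape=__yzz[z]__   (q2,z)→(q0,x,→)
state=q0 head=4 tape=__yzzx[_]_   (q0,_)→(q1,y,→)
state=q1 head=5 tape=__yzzxy[_]   (q1,_)→(q3,_,←)
state=q3 head=4 tape=__yzzx[y]_   (q3,y)→(q3,_,←)
state=q3 head=3 tape=__yzz[x]__   (q3,x)→(q2,z,←)
state=q2 head=2 tape=__yz[z]z__   (q2,z)→(q0,x,→)
state=q0 head=3 tape=__yzx[z]__   (q0,z)→(q2,y,←)
state=q2 head=2 tape=__yz[x]y__   (q2,x)→(q2,z,→)
state=q2 head=3 tape=__yzz[y]__   (q2,y)→(q2,_,←)
state=q2 head=2 tape=__yz[z]___   (q2,z)→(q0,x,→)
state=q0 head=3 tape=__yzx[_]__   (q0,_)→(q1,y,→)
state=q1 head=4 tape=__yzxy[_]_   (q1,_)→(q3,_,←)
state=q3 head=3 tape=__yzx[y]__   (q3,y)→(q3,_,←)
state=q3 head=2 tape=__yz[x]___   (q3,x)→(q2,z,←)
state=q2 head=1 tape=__y[z]z___   (q2,z)→(q0,x,→)
state=q0 head=2 tape=__yx[z]___   (q0,z)→(q2,y,←)
state=q2 head=1 tape=__y[x]y___   (q2,x)→(q2,z,→)
state=q2 head=2 tape=__yz[y]___   (q2,y)→(q2,_,←)
state=q2 head=1 tape=__y[z]____   (q2,z)→(q0,x,→)
state=q0 head=2 tape=__yx[_]___   (q0,_)→(q1,y,→)
state=q1 head=3 tape=__yxy[_]__   (q1,_)→(q3,_,←)
state=q3 head=2 tape=__yx[y]___   (q3,y)→(q3,_,←)
state=q3 head=1 tape=__y[x]____   (q3,x)→(q2,z,←)
state=q2 head=0 tape=__[y]z____   (q2,y)→(q2,_,←)
state=q2 head=-1 tape=_[_]_z____   (q2,_)→(qH,y,←)
state=qH head=-2 tape=[_]y_z____
At halt the head is at cell -2.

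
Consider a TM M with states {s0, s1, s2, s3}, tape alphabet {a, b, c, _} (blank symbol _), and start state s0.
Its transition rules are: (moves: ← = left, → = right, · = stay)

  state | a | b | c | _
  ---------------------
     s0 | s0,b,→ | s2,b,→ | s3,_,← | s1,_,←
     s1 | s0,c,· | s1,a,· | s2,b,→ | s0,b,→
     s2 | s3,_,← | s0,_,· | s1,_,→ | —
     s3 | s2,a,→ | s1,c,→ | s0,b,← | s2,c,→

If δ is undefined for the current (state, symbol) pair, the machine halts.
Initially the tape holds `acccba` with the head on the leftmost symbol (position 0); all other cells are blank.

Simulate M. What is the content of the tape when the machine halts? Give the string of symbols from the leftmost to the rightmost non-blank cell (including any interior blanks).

c__b_b

state=s0 head=0 tape=___[a]cccba_   (s0,a)→(s0,b,→)
state=s0 head=1 tape=___b[c]ccba_   (s0,c)→(s3,_,←)
state=s3 head=0 tape=___[b]_ccba_   (s3,b)→(s1,c,→)
state=s1 head=1 tape=___c[_]ccba_   (s1,_)→(s0,b,→)
state=s0 head=2 tape=___cb[c]cba_   (s0,c)→(s3,_,←)
state=s3 head=1 tape=___c[b]_cba_   (s3,b)→(s1,c,→)
state=s1 head=2 tape=___cc[_]cba_   (s1,_)→(s0,b,→)
state=s0 head=3 tape=___ccb[c]ba_   (s0,c)→(s3,_,←)
state=s3 head=2 tape=___cc[b]_ba_   (s3,b)→(s1,c,→)
state=s1 head=3 tape=___ccc[_]ba_   (s1,_)→(s0,b,→)
state=s0 head=4 tape=___cccb[b]a_   (s0,b)→(s2,b,→)
state=s2 head=5 tape=___cccbb[a]_   (s2,a)→(s3,_,←)
state=s3 head=4 tape=___cccb[b]__   (s3,b)→(s1,c,→)
state=s1 head=5 tape=___cccbc[_]_   (s1,_)→(s0,b,→)
state=s0 head=6 tape=___cccbcb[_]   (s0,_)→(s1,_,←)
state=s1 head=5 tape=___cccbc[b]_   (s1,b)→(s1,a,·)
state=s1 head=5 tape=___cccbc[a]_   (s1,a)→(s0,c,·)
state=s0 head=5 tape=___cccbc[c]_   (s0,c)→(s3,_,←)
state=s3 head=4 tape=___cccb[c]__   (s3,c)→(s0,b,←)
state=s0 head=3 tape=___ccc[b]b__   (s0,b)→(s2,b,→)
state=s2 head=4 tape=___cccb[b]__   (s2,b)→(s0,_,·)
state=s0 head=4 tape=___cccb[_]__   (s0,_)→(s1,_,←)
state=s1 head=3 tape=___ccc[b]___   (s1,b)→(s1,a,·)
state=s1 head=3 tape=___ccc[a]___   (s1,a)→(s0,c,·)
state=s0 head=3 tape=___ccc[c]___   (s0,c)→(s3,_,←)
state=s3 head=2 tape=___cc[c]____   (s3,c)→(s0,b,←)
state=s0 head=1 tape=___c[c]b____   (s0,c)→(s3,_,←)
state=s3 head=0 tape=___[c]_b____   (s3,c)→(s0,b,←)
state=s0 head=-1 tape=__[_]b_b____   (s0,_)→(s1,_,←)
state=s1 head=-2 tape=_[_]_b_b____   (s1,_)→(s0,b,→)
state=s0 head=-1 tape=_b[_]b_b____   (s0,_)→(s1,_,←)
state=s1 head=-2 tape=_[b]_b_b____   (s1,b)→(s1,a,·)
state=s1 head=-2 tape=_[a]_b_b____   (s1,a)→(s0,c,·)
state=s0 head=-2 tape=_[c]_b_b____   (s0,c)→(s3,_,←)
state=s3 head=-3 tape=[_]__b_b____   (s3,_)→(s2,c,→)
state=s2 head=-2 tape=c[_]_b_b____
The non-blank tape span at halt is c__b_b.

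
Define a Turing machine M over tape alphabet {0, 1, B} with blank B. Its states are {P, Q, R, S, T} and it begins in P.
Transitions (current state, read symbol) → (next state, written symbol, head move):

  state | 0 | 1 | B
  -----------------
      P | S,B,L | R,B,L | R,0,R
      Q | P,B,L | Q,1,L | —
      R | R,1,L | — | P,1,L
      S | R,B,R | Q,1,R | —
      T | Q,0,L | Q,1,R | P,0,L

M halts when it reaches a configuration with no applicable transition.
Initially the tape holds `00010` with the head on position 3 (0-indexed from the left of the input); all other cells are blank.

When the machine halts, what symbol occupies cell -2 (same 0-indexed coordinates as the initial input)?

P | BB000[1]0   read 1 → write B, move L, go to R
R | BB00[0]B0   read 0 → write 1, move L, go to R
R | BB0[0]1B0   read 0 → write 1, move L, go to R
R | BB[0]11B0   read 0 → write 1, move L, go to R
R | B[B]111B0   read B → write 1, move L, go to P
P | [B]1111B0   read B → write 0, move R, go to R
R | 0[1]111B0
Cell -2 holds 0 when M halts.

0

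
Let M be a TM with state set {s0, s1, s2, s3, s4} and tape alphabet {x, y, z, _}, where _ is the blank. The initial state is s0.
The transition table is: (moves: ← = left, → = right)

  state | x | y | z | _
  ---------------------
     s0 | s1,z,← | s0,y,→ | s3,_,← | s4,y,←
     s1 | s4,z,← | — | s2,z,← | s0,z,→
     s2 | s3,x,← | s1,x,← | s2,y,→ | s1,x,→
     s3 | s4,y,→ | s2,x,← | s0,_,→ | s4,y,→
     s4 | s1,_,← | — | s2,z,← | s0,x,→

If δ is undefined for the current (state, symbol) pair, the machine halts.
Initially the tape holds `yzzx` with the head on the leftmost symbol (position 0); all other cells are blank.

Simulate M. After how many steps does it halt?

14

s0 | ____[y]zzx   read y → write y, move →, go to s0
s0 | ____y[z]zx   read z → write _, move ←, go to s3
s3 | ____[y]_zx   read y → write x, move ←, go to s2
s2 | ___[_]x_zx   read _ → write x, move →, go to s1
s1 | ___x[x]_zx   read x → write z, move ←, go to s4
s4 | ___[x]z_zx   read x → write _, move ←, go to s1
s1 | __[_]_z_zx   read _ → write z, move →, go to s0
s0 | __z[_]z_zx   read _ → write y, move ←, go to s4
s4 | __[z]yz_zx   read z → write z, move ←, go to s2
s2 | _[_]zyz_zx   read _ → write x, move →, go to s1
s1 | _x[z]yz_zx   read z → write z, move ←, go to s2
s2 | _[x]zyz_zx   read x → write x, move ←, go to s3
s3 | [_]xzyz_zx   read _ → write y, move →, go to s4
s4 | y[x]zyz_zx   read x → write _, move ←, go to s1
s1 | [y]_zyz_zx
M halts after 14 transitions.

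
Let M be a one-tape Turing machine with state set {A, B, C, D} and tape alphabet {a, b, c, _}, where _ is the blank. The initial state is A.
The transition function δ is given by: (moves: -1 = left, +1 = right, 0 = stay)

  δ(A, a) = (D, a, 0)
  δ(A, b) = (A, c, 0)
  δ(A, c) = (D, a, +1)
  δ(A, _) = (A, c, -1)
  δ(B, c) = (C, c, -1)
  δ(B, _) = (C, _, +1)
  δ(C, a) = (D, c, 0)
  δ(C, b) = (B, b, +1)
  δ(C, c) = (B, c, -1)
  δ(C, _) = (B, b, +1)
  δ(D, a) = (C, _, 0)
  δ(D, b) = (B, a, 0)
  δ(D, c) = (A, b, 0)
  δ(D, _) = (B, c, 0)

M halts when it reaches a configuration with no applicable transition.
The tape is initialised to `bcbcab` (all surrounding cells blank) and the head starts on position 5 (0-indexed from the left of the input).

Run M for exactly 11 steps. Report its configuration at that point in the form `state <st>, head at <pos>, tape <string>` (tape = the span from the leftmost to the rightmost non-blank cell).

state D, head at 7, tape bcbcaaa

A | bcbca[b]__   read b → write c, move 0, go to A
A | bcbca[c]__   read c → write a, move +1, go to D
D | bcbcaa[_]_   read _ → write c, move 0, go to B
B | bcbcaa[c]_   read c → write c, move -1, go to C
C | bcbca[a]c_   read a → write c, move 0, go to D
D | bcbca[c]c_   read c → write b, move 0, go to A
A | bcbca[b]c_   read b → write c, move 0, go to A
A | bcbca[c]c_   read c → write a, move +1, go to D
D | bcbcaa[c]_   read c → write b, move 0, go to A
A | bcbcaa[b]_   read b → write c, move 0, go to A
A | bcbcaa[c]_   read c → write a, move +1, go to D
D | bcbcaaa[_]
After 11 steps: state D, head at 7, tape bcbcaaa.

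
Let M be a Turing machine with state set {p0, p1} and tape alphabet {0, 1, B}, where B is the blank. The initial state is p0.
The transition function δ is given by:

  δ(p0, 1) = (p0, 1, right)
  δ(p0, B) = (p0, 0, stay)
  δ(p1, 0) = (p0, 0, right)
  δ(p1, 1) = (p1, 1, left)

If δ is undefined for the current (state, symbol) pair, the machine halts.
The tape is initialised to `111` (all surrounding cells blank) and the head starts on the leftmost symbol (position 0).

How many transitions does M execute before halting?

p0 | [1]11B   read 1 → write 1, move right, go to p0
p0 | 1[1]1B   read 1 → write 1, move right, go to p0
p0 | 11[1]B   read 1 → write 1, move right, go to p0
p0 | 111[B]   read B → write 0, move stay, go to p0
p0 | 111[0]
M halts after 4 transitions.

4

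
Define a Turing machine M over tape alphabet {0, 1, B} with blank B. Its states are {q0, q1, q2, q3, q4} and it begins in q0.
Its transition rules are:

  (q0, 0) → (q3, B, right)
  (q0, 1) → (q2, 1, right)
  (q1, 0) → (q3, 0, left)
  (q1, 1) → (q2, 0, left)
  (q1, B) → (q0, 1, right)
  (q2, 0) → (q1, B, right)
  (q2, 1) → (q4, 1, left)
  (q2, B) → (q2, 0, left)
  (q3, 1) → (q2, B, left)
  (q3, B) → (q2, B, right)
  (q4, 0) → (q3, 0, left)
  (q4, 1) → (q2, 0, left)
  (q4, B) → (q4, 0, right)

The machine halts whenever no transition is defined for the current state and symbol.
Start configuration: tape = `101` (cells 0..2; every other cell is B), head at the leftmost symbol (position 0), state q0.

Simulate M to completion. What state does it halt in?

q0 | B[1]01BB   read 1 → write 1, move right, go to q2
q2 | B1[0]1BB   read 0 → write B, move right, go to q1
q1 | B1B[1]BB   read 1 → write 0, move left, go to q2
q2 | B1[B]0BB   read B → write 0, move left, go to q2
q2 | B[1]00BB   read 1 → write 1, move left, go to q4
q4 | [B]100BB   read B → write 0, move right, go to q4
q4 | 0[1]00BB   read 1 → write 0, move left, go to q2
q2 | [0]000BB   read 0 → write B, move right, go to q1
q1 | B[0]00BB   read 0 → write 0, move left, go to q3
q3 | [B]000BB   read B → write B, move right, go to q2
q2 | B[0]00BB   read 0 → write B, move right, go to q1
q1 | BB[0]0BB   read 0 → write 0, move left, go to q3
q3 | B[B]00BB   read B → write B, move right, go to q2
q2 | BB[0]0BB   read 0 → write B, move right, go to q1
q1 | BBB[0]BB   read 0 → write 0, move left, go to q3
q3 | BB[B]0BB   read B → write B, move right, go to q2
q2 | BBB[0]BB   read 0 → write B, move right, go to q1
q1 | BBBB[B]B   read B → write 1, move right, go to q0
q0 | BBBB1[B]
No transition is defined for (q0, B); M halts in state q0.

q0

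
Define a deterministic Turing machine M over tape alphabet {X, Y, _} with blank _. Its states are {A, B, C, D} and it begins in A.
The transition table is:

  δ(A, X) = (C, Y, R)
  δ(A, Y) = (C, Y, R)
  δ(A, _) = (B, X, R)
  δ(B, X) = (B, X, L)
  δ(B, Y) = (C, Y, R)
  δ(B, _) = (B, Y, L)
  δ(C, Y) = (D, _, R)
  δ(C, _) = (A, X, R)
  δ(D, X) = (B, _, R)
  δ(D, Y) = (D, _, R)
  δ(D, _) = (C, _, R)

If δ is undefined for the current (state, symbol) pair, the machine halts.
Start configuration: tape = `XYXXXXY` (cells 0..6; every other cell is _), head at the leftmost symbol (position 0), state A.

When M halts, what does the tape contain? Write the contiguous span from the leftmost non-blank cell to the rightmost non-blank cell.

A | [X]YXXXXY___   read X → write Y, move R, go to C
C | Y[Y]XXXXY___   read Y → write _, move R, go to D
D | Y_[X]XXXY___   read X → write _, move R, go to B
B | Y__[X]XXY___   read X → write X, move L, go to B
B | Y_[_]XXXY___   read _ → write Y, move L, go to B
B | Y[_]YXXXY___   read _ → write Y, move L, go to B
B | [Y]YYXXXY___   read Y → write Y, move R, go to C
C | Y[Y]YXXXY___   read Y → write _, move R, go to D
D | Y_[Y]XXXY___   read Y → write _, move R, go to D
D | Y__[X]XXY___   read X → write _, move R, go to B
B | Y___[X]XY___   read X → write X, move L, go to B
B | Y__[_]XXY___   read _ → write Y, move L, go to B
B | Y_[_]YXXY___   read _ → write Y, move L, go to B
B | Y[_]YYXXY___   read _ → write Y, move L, go to B
B | [Y]YYYXXY___   read Y → write Y, move R, go to C
C | Y[Y]YYXXY___   read Y → write _, move R, go to D
D | Y_[Y]YXXY___   read Y → write _, move R, go to D
D | Y__[Y]XXY___   read Y → write _, move R, go to D
D | Y___[X]XY___   read X → write _, move R, go to B
B | Y____[X]Y___   read X → write X, move L, go to B
B | Y___[_]XY___   read _ → write Y, move L, go to B
B | Y__[_]YXY___   read _ → write Y, move L, go to B
B | Y_[_]YYXY___   read _ → write Y, move L, go to B
B | Y[_]YYYXY___   read _ → write Y, move L, go to B
B | [Y]YYYYXY___   read Y → write Y, move R, go to C
C | Y[Y]YYYXY___   read Y → write _, move R, go to D
D | Y_[Y]YYXY___   read Y → write _, move R, go to D
D | Y__[Y]YXY___   read Y → write _, move R, go to D
D | Y___[Y]XY___   read Y → write _, move R, go to D
D | Y____[X]Y___   read X → write _, move R, go to B
B | Y_____[Y]___   read Y → write Y, move R, go to C
C | Y_____Y[_]__   read _ → write X, move R, go to A
A | Y_____YX[_]_   read _ → write X, move R, go to B
B | Y_____YXX[_]   read _ → write Y, move L, go to B
B | Y_____YX[X]Y   read X → write X, move L, go to B
B | Y_____Y[X]XY   read X → write X, move L, go to B
B | Y_____[Y]XXY   read Y → write Y, move R, go to C
C | Y_____Y[X]XY
The non-blank tape span at halt is Y_____YXXY.

Y_____YXXY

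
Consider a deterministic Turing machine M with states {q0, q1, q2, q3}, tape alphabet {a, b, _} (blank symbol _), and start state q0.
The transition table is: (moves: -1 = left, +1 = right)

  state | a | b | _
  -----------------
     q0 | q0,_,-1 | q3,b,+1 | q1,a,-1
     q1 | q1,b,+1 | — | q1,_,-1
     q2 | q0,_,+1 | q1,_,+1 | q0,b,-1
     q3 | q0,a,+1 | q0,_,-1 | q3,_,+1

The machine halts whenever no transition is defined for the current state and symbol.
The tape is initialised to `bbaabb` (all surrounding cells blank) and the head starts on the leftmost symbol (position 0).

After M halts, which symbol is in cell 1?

state=q0 head=0 tape=[b]baabb   (q0,b)→(q3,b,+1)
state=q3 head=1 tape=b[b]aabb   (q3,b)→(q0,_,-1)
state=q0 head=0 tape=[b]_aabb   (q0,b)→(q3,b,+1)
state=q3 head=1 tape=b[_]aabb   (q3,_)→(q3,_,+1)
state=q3 head=2 tape=b_[a]abb   (q3,a)→(q0,a,+1)
state=q0 head=3 tape=b_a[a]bb   (q0,a)→(q0,_,-1)
state=q0 head=2 tape=b_[a]_bb   (q0,a)→(q0,_,-1)
state=q0 head=1 tape=b[_]__bb   (q0,_)→(q1,a,-1)
state=q1 head=0 tape=[b]a__bb
Cell 1 holds a when M halts.

a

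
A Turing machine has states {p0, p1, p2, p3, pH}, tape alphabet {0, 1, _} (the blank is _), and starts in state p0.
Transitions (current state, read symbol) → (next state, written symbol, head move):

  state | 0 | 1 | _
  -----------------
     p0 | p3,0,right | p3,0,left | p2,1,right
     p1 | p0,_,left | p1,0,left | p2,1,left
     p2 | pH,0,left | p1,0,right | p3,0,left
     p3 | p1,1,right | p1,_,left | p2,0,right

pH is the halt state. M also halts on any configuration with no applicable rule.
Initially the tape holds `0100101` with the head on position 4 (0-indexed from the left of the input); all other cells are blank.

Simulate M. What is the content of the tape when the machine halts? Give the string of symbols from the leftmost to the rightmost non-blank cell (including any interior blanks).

001_0_0__01

state=p0 head=4 tape=____0100[1]01   (p0,1)→(p3,0,left)
state=p3 head=3 tape=____010[0]001   (p3,0)→(p1,1,right)
state=p1 head=4 tape=____0101[0]01   (p1,0)→(p0,_,left)
state=p0 head=3 tape=____010[1]_01   (p0,1)→(p3,0,left)
state=p3 head=2 tape=____01[0]0_01   (p3,0)→(p1,1,right)
state=p1 head=3 tape=____011[0]_01   (p1,0)→(p0,_,left)
state=p0 head=2 tape=____01[1]__01   (p0,1)→(p3,0,left)
state=p3 head=1 tape=____0[1]0__01   (p3,1)→(p1,_,left)
state=p1 head=0 tape=____[0]_0__01   (p1,0)→(p0,_,left)
state=p0 head=-1 tape=___[_]__0__01   (p0,_)→(p2,1,right)
state=p2 head=0 tape=___1[_]_0__01   (p2,_)→(p3,0,left)
state=p3 head=-1 tape=___[1]0_0__01   (p3,1)→(p1,_,left)
state=p1 head=-2 tape=__[_]_0_0__01   (p1,_)→(p2,1,left)
state=p2 head=-3 tape=_[_]1_0_0__01   (p2,_)→(p3,0,left)
state=p3 head=-4 tape=[_]01_0_0__01   (p3,_)→(p2,0,right)
state=p2 head=-3 tape=0[0]1_0_0__01   (p2,0)→(pH,0,left)
state=pH head=-4 tape=[0]01_0_0__01
The non-blank tape span at halt is 001_0_0__01.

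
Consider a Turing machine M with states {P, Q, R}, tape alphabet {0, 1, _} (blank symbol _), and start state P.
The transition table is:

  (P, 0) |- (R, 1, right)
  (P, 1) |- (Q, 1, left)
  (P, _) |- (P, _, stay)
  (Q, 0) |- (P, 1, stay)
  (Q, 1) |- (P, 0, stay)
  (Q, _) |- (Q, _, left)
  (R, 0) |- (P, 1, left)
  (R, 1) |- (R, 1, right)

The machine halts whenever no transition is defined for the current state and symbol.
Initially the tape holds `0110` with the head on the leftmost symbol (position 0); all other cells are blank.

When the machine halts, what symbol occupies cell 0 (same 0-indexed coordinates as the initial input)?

1

P | [0]110_   read 0 → write 1, move right, go to R
R | 1[1]10_   read 1 → write 1, move right, go to R
R | 11[1]0_   read 1 → write 1, move right, go to R
R | 111[0]_   read 0 → write 1, move left, go to P
P | 11[1]1_   read 1 → write 1, move left, go to Q
Q | 1[1]11_   read 1 → write 0, move stay, go to P
P | 1[0]11_   read 0 → write 1, move right, go to R
R | 11[1]1_   read 1 → write 1, move right, go to R
R | 111[1]_   read 1 → write 1, move right, go to R
R | 1111[_]
Cell 0 holds 1 when M halts.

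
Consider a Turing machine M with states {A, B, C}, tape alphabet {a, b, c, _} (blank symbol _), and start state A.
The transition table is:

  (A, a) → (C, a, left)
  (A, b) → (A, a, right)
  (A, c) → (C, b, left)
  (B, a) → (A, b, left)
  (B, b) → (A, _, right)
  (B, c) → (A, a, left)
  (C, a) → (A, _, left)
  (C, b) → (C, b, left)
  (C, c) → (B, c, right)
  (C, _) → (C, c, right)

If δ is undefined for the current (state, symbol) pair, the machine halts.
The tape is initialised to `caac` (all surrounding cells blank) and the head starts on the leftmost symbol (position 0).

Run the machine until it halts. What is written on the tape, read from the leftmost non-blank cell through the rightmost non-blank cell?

A | _[c]aac   read c → write b, move left, go to C
C | [_]baac   read _ → write c, move right, go to C
C | c[b]aac   read b → write b, move left, go to C
C | [c]baac   read c → write c, move right, go to B
B | c[b]aac   read b → write _, move right, go to A
A | c_[a]ac   read a → write a, move left, go to C
C | c[_]aac   read _ → write c, move right, go to C
C | cc[a]ac   read a → write _, move left, go to A
A | c[c]_ac   read c → write b, move left, go to C
C | [c]b_ac   read c → write c, move right, go to B
B | c[b]_ac   read b → write _, move right, go to A
A | c_[_]ac
The non-blank tape span at halt is c__ac.

c__ac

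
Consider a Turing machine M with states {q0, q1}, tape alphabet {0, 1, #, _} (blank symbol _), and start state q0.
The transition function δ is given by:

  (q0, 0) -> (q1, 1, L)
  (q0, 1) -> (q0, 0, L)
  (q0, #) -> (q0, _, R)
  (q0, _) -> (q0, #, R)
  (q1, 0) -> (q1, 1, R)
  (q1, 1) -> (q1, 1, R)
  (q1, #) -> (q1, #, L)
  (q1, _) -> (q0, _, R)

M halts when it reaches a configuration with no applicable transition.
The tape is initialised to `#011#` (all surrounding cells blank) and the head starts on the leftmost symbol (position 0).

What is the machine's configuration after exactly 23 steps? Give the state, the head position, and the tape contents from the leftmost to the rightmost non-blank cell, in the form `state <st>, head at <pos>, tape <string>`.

state q0, head at 1, tape #011#

state=q0 head=0 tape=_[#]011#   (q0,#)→(q0,_,R)
state=q0 head=1 tape=__[0]11#   (q0,0)→(q1,1,L)
state=q1 head=0 tape=_[_]111#   (q1,_)→(q0,_,R)
state=q0 head=1 tape=__[1]11#   (q0,1)→(q0,0,L)
state=q0 head=0 tape=_[_]011#   (q0,_)→(q0,#,R)
state=q0 head=1 tape=_#[0]11#   (q0,0)→(q1,1,L)
state=q1 head=0 tape=_[#]111#   (q1,#)→(q1,#,L)
state=q1 head=-1 tape=[_]#111#   (q1,_)→(q0,_,R)
state=q0 head=0 tape=_[#]111#   (q0,#)→(q0,_,R)
state=q0 head=1 tape=__[1]11#   (q0,1)→(q0,0,L)
state=q0 head=0 tape=_[_]011#   (q0,_)→(q0,#,R)
state=q0 head=1 tape=_#[0]11#   (q0,0)→(q1,1,L)
state=q1 head=0 tape=_[#]111#   (q1,#)→(q1,#,L)
state=q1 head=-1 tape=[_]#111#   (q1,_)→(q0,_,R)
state=q0 head=0 tape=_[#]111#   (q0,#)→(q0,_,R)
state=q0 head=1 tape=__[1]11#   (q0,1)→(q0,0,L)
state=q0 head=0 tape=_[_]011#   (q0,_)→(q0,#,R)
state=q0 head=1 tape=_#[0]11#   (q0,0)→(q1,1,L)
state=q1 head=0 tape=_[#]111#   (q1,#)→(q1,#,L)
state=q1 head=-1 tape=[_]#111#   (q1,_)→(q0,_,R)
state=q0 head=0 tape=_[#]111#   (q0,#)→(q0,_,R)
state=q0 head=1 tape=__[1]11#   (q0,1)→(q0,0,L)
state=q0 head=0 tape=_[_]011#   (q0,_)→(q0,#,R)
state=q0 head=1 tape=_#[0]11#
After 23 steps: state q0, head at 1, tape #011#.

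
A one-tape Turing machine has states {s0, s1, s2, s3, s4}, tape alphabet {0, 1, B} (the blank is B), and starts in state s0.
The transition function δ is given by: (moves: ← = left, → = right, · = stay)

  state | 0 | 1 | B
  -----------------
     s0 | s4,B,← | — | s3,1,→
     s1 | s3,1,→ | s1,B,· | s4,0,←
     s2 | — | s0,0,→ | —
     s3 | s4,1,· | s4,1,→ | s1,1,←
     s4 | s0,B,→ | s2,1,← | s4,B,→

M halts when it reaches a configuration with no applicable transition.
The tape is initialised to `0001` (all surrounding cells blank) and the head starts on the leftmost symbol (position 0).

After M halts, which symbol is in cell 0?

B

s0 | B[0]001   read 0 → write B, move ←, go to s4
s4 | [B]B001   read B → write B, move →, go to s4
s4 | B[B]001   read B → write B, move →, go to s4
s4 | BB[0]01   read 0 → write B, move →, go to s0
s0 | BBB[0]1   read 0 → write B, move ←, go to s4
s4 | BB[B]B1   read B → write B, move →, go to s4
s4 | BBB[B]1   read B → write B, move →, go to s4
s4 | BBBB[1]   read 1 → write 1, move ←, go to s2
s2 | BBB[B]1
Cell 0 holds B when M halts.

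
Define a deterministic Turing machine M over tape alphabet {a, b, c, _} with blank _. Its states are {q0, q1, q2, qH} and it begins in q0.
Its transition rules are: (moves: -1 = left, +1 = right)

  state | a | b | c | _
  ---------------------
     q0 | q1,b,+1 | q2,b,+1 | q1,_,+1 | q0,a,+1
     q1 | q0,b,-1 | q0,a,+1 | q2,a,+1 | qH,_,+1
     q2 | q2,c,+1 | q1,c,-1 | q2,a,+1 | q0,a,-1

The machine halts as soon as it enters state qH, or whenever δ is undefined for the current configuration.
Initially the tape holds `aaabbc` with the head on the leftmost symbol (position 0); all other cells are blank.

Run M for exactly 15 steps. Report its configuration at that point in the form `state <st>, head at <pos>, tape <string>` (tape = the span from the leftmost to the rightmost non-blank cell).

state qH, head at 7, tape aaa_a

state=q0 head=0 tape=[a]aabbc__   (q0,a)→(q1,b,+1)
state=q1 head=1 tape=b[a]abbc__   (q1,a)→(q0,b,-1)
state=q0 head=0 tape=[b]babbc__   (q0,b)→(q2,b,+1)
state=q2 head=1 tape=b[b]abbc__   (q2,b)→(q1,c,-1)
state=q1 head=0 tape=[b]cabbc__   (q1,b)→(q0,a,+1)
state=q0 head=1 tape=a[c]abbc__   (q0,c)→(q1,_,+1)
state=q1 head=2 tape=a_[a]bbc__   (q1,a)→(q0,b,-1)
state=q0 head=1 tape=a[_]bbbc__   (q0,_)→(q0,a,+1)
state=q0 head=2 tape=aa[b]bbc__   (q0,b)→(q2,b,+1)
state=q2 head=3 tape=aab[b]bc__   (q2,b)→(q1,c,-1)
state=q1 head=2 tape=aa[b]cbc__   (q1,b)→(q0,a,+1)
state=q0 head=3 tape=aaa[c]bc__   (q0,c)→(q1,_,+1)
state=q1 head=4 tape=aaa_[b]c__   (q1,b)→(q0,a,+1)
state=q0 head=5 tape=aaa_a[c]__   (q0,c)→(q1,_,+1)
state=q1 head=6 tape=aaa_a_[_]_   (q1,_)→(qH,_,+1)
state=qH head=7 tape=aaa_a__[_]
After 15 steps: state qH, head at 7, tape aaa_a.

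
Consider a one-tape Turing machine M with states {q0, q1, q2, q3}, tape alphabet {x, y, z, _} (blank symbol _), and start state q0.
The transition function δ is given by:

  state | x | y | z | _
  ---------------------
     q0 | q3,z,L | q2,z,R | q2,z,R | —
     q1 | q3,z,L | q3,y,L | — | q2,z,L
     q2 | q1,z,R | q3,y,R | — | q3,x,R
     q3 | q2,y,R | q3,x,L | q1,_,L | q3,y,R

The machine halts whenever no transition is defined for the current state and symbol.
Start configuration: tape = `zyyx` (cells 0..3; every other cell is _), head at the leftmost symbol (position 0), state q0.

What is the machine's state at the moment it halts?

q2

state=q0 head=0 tape=_____[z]yyx   (q0,z)→(q2,z,R)
state=q2 head=1 tape=_____z[y]yx   (q2,y)→(q3,y,R)
state=q3 head=2 tape=_____zy[y]x   (q3,y)→(q3,x,L)
state=q3 head=1 tape=_____z[y]xx   (q3,y)→(q3,x,L)
state=q3 head=0 tape=_____[z]xxx   (q3,z)→(q1,_,L)
state=q1 head=-1 tape=____[_]_xxx   (q1,_)→(q2,z,L)
state=q2 head=-2 tape=___[_]z_xxx   (q2,_)→(q3,x,R)
state=q3 head=-1 tape=___x[z]_xxx   (q3,z)→(q1,_,L)
state=q1 head=-2 tape=___[x]__xxx   (q1,x)→(q3,z,L)
state=q3 head=-3 tape=__[_]z__xxx   (q3,_)→(q3,y,R)
state=q3 head=-2 tape=__y[z]__xxx   (q3,z)→(q1,_,L)
state=q1 head=-3 tape=__[y]___xxx   (q1,y)→(q3,y,L)
state=q3 head=-4 tape=_[_]y___xxx   (q3,_)→(q3,y,R)
state=q3 head=-3 tape=_y[y]___xxx   (q3,y)→(q3,x,L)
state=q3 head=-4 tape=_[y]x___xxx   (q3,y)→(q3,x,L)
state=q3 head=-5 tape=[_]xx___xxx   (q3,_)→(q3,y,R)
state=q3 head=-4 tape=y[x]x___xxx   (q3,x)→(q2,y,R)
state=q2 head=-3 tape=yy[x]___xxx   (q2,x)→(q1,z,R)
state=q1 head=-2 tape=yyz[_]__xxx   (q1,_)→(q2,z,L)
state=q2 head=-3 tape=yy[z]z__xxx
No transition is defined for (q2, z); M halts in state q2.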